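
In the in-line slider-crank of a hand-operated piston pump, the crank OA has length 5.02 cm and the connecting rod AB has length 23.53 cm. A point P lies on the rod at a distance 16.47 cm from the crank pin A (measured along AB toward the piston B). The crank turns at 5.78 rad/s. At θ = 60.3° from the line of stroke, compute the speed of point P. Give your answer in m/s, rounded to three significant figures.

ω = 5.78 rad/s.  Crank-pin speed |V_A| = rω = 0.29016 m/s, perpendicular to OA.
Rod angle: sinφ = −(r/L) sinθ ⇒ φ = -10.680°; ω_rod = −rω cosθ/√(L²−r²sin²θ) = -0.62174 rad/s.
V_P = V_A + ω_rod × AP, with AP = 0.1647 m along the rod.
Components: V_Px = −rω sinθ − a·ω_rod·sinφ = -0.27102 m/s;  V_Py = rω cosθ + a·ω_rod·cosφ = +0.043134 m/s.
|V_P| = √(V_Px² + V_Py²) = 0.27443 m/s.

0.274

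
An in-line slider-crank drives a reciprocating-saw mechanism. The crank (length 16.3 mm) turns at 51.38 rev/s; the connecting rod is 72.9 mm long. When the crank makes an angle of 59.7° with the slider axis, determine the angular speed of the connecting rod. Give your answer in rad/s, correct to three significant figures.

ω = 322.8 rad/s (converted from 51.38 rev/s).
The rod makes angle φ with the slider axis where L sinφ = r sinθ; differentiating, L cosφ·φ̇ = r ω cosθ.
L cosφ = √(L² − r² sin²θ) = 0.071529 m.
|ω_rod| = r ω |cosθ| / √(L² − r² sin²θ) = 0.0163·322.8·0.50453/0.071529 = 37.116 rad/s.

37.1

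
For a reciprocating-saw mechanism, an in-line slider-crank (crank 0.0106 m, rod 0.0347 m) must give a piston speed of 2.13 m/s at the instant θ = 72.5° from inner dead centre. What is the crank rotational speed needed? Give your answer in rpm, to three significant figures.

For an in-line slider-crank, |v_piston| = rω|sinθ|·[1 + r cosθ/√(L² − r² sin²θ)].
With r = 0.0106 m, L = 0.0347 m, θ = 72.5°: the bracketed kinematic factor |dx/dθ| = 0.01108 m.
ω = v/|dx/dθ| = 2.13/0.01108 = 192.24 rad/s.
N = 60ω/(2π) = 1835.7 rpm.

1840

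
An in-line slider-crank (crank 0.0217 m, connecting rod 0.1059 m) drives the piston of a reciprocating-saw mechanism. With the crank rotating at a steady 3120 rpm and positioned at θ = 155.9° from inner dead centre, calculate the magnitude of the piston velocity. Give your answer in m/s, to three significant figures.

2.35

ω = 2π·3120/60 = 326.7 rad/s
For an in-line slider-crank, x = r cosθ + √(L² − r² sin²θ), so v = −rω sinθ·[1 + r cosθ/√(L² − r² sin²θ)].
With r = 0.0217 m, L = 0.1059 m, θ = 155.9°: √(L² − r² sin²θ) = 0.10553 m.
v = −0.0217·326.7·0.40833·[1 + 0.0217·-0.91283/0.10553] = -2.3516 m/s.
|v| = 2.3516 m/s.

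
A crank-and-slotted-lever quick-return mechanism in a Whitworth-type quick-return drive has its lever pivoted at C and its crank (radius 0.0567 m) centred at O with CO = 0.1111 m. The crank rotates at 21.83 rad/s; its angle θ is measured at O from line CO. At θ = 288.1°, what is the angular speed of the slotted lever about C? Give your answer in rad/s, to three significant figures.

ω = 21.83 rad/s
Crank pin A relative to C: A = (d + r cosθ, r sinθ); lever angle φ = atan2(r sinθ, d + r cosθ).
Differentiating tanφ: φ̇ = rω(d cosθ + r)/(d² + r² + 2dr cosθ).
d² + r² + 2dr cosθ = |CA|² = 0.0194722 m²;  d cosθ + r = +0.091216 m.
|ω_lever| = |0.0567·21.83·+0.091216| / 0.0194722 = 5.7982 rad/s.

5.80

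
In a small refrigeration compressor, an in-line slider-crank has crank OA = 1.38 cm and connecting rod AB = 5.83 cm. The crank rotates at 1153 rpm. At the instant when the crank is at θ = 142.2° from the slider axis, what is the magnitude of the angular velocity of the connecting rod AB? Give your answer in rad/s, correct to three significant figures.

ω = 120.7 rad/s (converted from 1153 rpm).
The rod makes angle φ with the slider axis where L sinφ = r sinθ; differentiating, L cosφ·φ̇ = r ω cosθ.
L cosφ = √(L² − r² sin²θ) = 0.057683 m.
|ω_rod| = r ω |cosθ| / √(L² − r² sin²θ) = 0.0138·120.7·0.79016/0.057683 = 22.824 rad/s.

22.8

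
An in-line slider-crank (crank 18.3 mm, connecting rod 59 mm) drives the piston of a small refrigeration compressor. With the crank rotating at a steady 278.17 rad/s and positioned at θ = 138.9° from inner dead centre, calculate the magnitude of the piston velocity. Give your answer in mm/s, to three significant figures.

ω = 278.2 rad/s
For an in-line slider-crank, x = r cosθ + √(L² − r² sin²θ), so v = −rω sinθ·[1 + r cosθ/√(L² − r² sin²θ)].
With r = 0.0183 m, L = 0.059 m, θ = 138.9°: √(L² − r² sin²θ) = 0.057761 m.
v = −0.0183·278.2·0.65738·[1 + 0.0183·-0.75356/0.057761] = -2.5474 m/s.
|v| = 2.5474 m/s = 2547.4 mm/s.

2550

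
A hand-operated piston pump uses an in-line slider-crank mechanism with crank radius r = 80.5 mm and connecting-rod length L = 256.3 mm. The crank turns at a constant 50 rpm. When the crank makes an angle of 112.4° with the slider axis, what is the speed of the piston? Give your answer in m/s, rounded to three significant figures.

0.341

ω = 2π·50/60 = 5.236 rad/s
For an in-line slider-crank, x = r cosθ + √(L² − r² sin²θ), so v = −rω sinθ·[1 + r cosθ/√(L² − r² sin²θ)].
With r = 0.0805 m, L = 0.2563 m, θ = 112.4°: √(L² − r² sin²θ) = 0.24526 m.
v = −0.0805·5.236·0.92455·[1 + 0.0805·-0.38107/0.24526] = -0.34095 m/s.
|v| = 0.34095 m/s.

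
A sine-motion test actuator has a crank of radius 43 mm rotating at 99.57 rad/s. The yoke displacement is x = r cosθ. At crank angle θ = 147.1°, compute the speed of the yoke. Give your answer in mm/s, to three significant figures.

2330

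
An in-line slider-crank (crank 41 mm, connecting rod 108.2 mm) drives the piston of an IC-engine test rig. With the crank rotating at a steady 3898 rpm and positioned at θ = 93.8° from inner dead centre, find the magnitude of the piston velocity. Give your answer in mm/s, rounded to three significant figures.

16200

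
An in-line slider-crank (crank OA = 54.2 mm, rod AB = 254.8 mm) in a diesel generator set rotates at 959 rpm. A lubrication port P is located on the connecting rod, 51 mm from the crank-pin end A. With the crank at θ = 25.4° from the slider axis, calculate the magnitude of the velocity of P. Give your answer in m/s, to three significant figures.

4.62

ω = 100.4 rad/s.  Crank-pin speed |V_A| = rω = 5.4431 m/s, perpendicular to OA.
Rod angle: sinφ = −(r/L) sinθ ⇒ φ = -5.235°; ω_rod = −rω cosθ/√(L²−r²sin²θ) = -19.378 rad/s.
V_P = V_A + ω_rod × AP, with AP = 0.051 m along the rod.
Components: V_Px = −rω sinθ − a·ω_rod·sinφ = -2.4249 m/s;  V_Py = rω cosθ + a·ω_rod·cosφ = +3.9328 m/s.
|V_P| = √(V_Px² + V_Py²) = 4.6203 m/s.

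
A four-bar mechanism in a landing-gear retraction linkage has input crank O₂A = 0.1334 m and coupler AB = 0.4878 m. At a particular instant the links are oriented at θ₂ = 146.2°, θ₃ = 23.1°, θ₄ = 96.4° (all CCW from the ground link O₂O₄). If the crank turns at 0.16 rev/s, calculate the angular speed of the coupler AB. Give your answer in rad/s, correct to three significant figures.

ω₂ = 1.005 rad/s (from 0.16 rev/s).
Differentiating the loop-closure r₂e^{iθ₂}+r₃e^{iθ₃}=r₁+r₄e^{iθ₄} gives r₂ω₂e^{iθ₂}+r₃ω₃e^{iθ₃}=r₄ω₄e^{iθ₄}.
Eliminating the other unknown: ω₃ = r₂ω₂ sin(θ₄−θ₂) / [r₃ sin(θ₃−θ₄)].
Numerator sine = -0.76380; denominator sine = -0.95782.
Result = 0.1334·1.005·(-0.76380) / (0.4878·(-0.95782)) = +0.21923 rad/s; magnitude 0.21923 rad/s.

0.219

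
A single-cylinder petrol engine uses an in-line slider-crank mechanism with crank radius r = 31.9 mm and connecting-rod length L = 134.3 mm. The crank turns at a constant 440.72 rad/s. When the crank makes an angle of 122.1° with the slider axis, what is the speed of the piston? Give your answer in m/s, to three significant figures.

ω = 440.7 rad/s
For an in-line slider-crank, x = r cosθ + √(L² − r² sin²θ), so v = −rω sinθ·[1 + r cosθ/√(L² − r² sin²θ)].
With r = 0.0319 m, L = 0.1343 m, θ = 122.1°: √(L² − r² sin²θ) = 0.13155 m.
v = −0.0319·440.7·0.84712·[1 + 0.0319·-0.53140/0.13155] = -10.375 m/s.
|v| = 10.375 m/s.

10.4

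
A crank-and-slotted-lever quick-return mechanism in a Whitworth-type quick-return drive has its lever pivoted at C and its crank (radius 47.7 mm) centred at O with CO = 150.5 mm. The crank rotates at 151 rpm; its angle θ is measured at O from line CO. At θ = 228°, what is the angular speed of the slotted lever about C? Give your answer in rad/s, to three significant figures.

ω = 15.81 rad/s (from 151 rpm).
Crank pin A relative to C: A = (d + r cosθ, r sinθ); lever angle φ = atan2(r sinθ, d + r cosθ).
Differentiating tanφ: φ̇ = rω(d cosθ + r)/(d² + r² + 2dr cosθ).
d² + r² + 2dr cosθ = |CA|² = 0.0153184 m²;  d cosθ + r = -0.053004 m.
|ω_lever| = |0.0477·15.81·-0.053004| / 0.0153184 = 2.6099 rad/s.

2.61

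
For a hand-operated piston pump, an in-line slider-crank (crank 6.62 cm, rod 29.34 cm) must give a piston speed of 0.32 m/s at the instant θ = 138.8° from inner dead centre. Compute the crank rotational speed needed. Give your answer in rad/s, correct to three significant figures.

8.86

For an in-line slider-crank, |v_piston| = rω|sinθ|·[1 + r cosθ/√(L² − r² sin²θ)].
With r = 0.0662 m, L = 0.2934 m, θ = 138.8°: the bracketed kinematic factor |dx/dθ| = 0.036119 m.
ω = v/|dx/dθ| = 0.32/0.036119 = 8.8595 rad/s.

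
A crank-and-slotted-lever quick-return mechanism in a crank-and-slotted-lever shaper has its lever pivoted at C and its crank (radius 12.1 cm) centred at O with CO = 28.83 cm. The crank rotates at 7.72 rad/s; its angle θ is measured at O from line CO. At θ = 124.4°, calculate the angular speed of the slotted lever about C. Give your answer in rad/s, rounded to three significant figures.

0.671

ω = 7.72 rad/s
Crank pin A relative to C: A = (d + r cosθ, r sinθ); lever angle φ = atan2(r sinθ, d + r cosθ).
Differentiating tanφ: φ̇ = rω(d cosθ + r)/(d² + r² + 2dr cosθ).
d² + r² + 2dr cosθ = |CA|² = 0.0583409 m²;  d cosθ + r = -0.04188 m.
|ω_lever| = |0.121·7.72·-0.04188| / 0.0583409 = 0.67056 rad/s.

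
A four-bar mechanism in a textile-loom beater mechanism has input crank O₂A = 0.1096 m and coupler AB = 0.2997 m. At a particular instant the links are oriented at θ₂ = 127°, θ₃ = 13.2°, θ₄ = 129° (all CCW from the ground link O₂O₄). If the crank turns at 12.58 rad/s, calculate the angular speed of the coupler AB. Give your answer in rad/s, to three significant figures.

ω₂ = 12.58 rad/s
Differentiating the loop-closure r₂e^{iθ₂}+r₃e^{iθ₃}=r₁+r₄e^{iθ₄} gives r₂ω₂e^{iθ₂}+r₃ω₃e^{iθ₃}=r₄ω₄e^{iθ₄}.
Eliminating the other unknown: ω₃ = r₂ω₂ sin(θ₄−θ₂) / [r₃ sin(θ₃−θ₄)].
Numerator sine = +0.03490; denominator sine = -0.90032.
Result = 0.1096·12.58·(+0.03490) / (0.2997·(-0.90032)) = -0.17833 rad/s; magnitude 0.17833 rad/s.

0.178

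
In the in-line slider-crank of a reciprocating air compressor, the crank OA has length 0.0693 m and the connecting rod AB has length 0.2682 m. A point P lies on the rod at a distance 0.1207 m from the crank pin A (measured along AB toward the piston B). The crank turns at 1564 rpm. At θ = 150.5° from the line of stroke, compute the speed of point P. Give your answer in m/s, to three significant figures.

7.40

ω = 163.8 rad/s.  Crank-pin speed |V_A| = rω = 11.35 m/s, perpendicular to OA.
Rod angle: sinφ = −(r/L) sinθ ⇒ φ = -7.310°; ω_rod = −rω cosθ/√(L²−r²sin²θ) = +37.135 rad/s.
V_P = V_A + ω_rod × AP, with AP = 0.1207 m along the rod.
Components: V_Px = −rω sinθ − a·ω_rod·sinφ = -5.0187 m/s;  V_Py = rω cosθ + a·ω_rod·cosφ = -5.4329 m/s.
|V_P| = √(V_Px² + V_Py²) = 7.3962 m/s.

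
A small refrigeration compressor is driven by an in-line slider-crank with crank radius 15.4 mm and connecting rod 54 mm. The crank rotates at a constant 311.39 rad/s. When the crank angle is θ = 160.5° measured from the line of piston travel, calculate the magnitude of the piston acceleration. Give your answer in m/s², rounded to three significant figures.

ω = 311.4 rad/s
x(θ) = r cosθ + √(L² − r² sin²θ); with ω constant, a = ω²·d²x/dθ².
d²x/dθ² = −r cosθ − r²(cos2θ)/√u − r⁴ sin²2θ/(4u^{3/2}),  u = L² − r² sin²θ = 0.00288957 m².
Substituting r = 0.0154 m, L = 0.054 m, θ = 160.5°: d²x/dθ² = +0.011052 m.
a = ω²·d²x/dθ² = (311.4)²·(+0.011052) = +1071.7 m/s²;  |a| = 1071.7 m/s².

1070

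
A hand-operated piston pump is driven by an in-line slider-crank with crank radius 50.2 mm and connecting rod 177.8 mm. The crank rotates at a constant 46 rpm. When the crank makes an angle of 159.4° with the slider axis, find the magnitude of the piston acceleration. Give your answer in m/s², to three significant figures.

0.839

ω = 2π·46/60 = 4.817 rad/s
x(θ) = r cosθ + √(L² − r² sin²θ); with ω constant, a = ω²·d²x/dθ².
d²x/dθ² = −r cosθ − r²(cos2θ)/√u − r⁴ sin²2θ/(4u^{3/2}),  u = L² − r² sin²θ = 0.0313009 m².
Substituting r = 0.0502 m, L = 0.1778 m, θ = 159.4°: d²x/dθ² = +0.036148 m.
a = ω²·d²x/dθ² = (4.817)²·(+0.036148) = +0.83881 m/s²;  |a| = 0.83881 m/s².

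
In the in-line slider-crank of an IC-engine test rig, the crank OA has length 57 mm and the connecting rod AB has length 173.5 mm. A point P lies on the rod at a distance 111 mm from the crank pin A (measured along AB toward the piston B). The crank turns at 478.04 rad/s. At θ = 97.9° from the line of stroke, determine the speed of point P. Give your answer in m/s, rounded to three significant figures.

26.2

ω = 478 rad/s.  Crank-pin speed |V_A| = rω = 27.248 m/s, perpendicular to OA.
Rod angle: sinφ = −(r/L) sinθ ⇒ φ = -18.991°; ω_rod = −rω cosθ/√(L²−r²sin²θ) = +22.828 rad/s.
V_P = V_A + ω_rod × AP, with AP = 0.111 m along the rod.
Components: V_Px = −rω sinθ − a·ω_rod·sinφ = -26.165 m/s;  V_Py = rω cosθ + a·ω_rod·cosφ = -1.3491 m/s.
|V_P| = √(V_Px² + V_Py²) = 26.2 m/s.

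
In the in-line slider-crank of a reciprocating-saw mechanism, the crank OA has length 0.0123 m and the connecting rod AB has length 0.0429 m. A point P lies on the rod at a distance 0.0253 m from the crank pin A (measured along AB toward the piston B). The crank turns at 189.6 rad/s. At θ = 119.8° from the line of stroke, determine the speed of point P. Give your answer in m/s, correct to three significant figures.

ω = 189.6 rad/s.  Crank-pin speed |V_A| = rω = 2.3321 m/s, perpendicular to OA.
Rod angle: sinφ = −(r/L) sinθ ⇒ φ = -14.407°; ω_rod = −rω cosθ/√(L²−r²sin²θ) = +27.893 rad/s.
V_P = V_A + ω_rod × AP, with AP = 0.0253 m along the rod.
Components: V_Px = −rω sinθ − a·ω_rod·sinφ = -1.8481 m/s;  V_Py = rω cosθ + a·ω_rod·cosφ = -0.47548 m/s.
|V_P| = √(V_Px² + V_Py²) = 1.9083 m/s.

1.91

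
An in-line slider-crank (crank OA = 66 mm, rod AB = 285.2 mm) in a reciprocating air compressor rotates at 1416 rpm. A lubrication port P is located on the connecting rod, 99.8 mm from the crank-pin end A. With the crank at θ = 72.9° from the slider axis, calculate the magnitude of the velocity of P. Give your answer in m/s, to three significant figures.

9.76

ω = 148.3 rad/s.  Crank-pin speed |V_A| = rω = 9.7867 m/s, perpendicular to OA.
Rod angle: sinφ = −(r/L) sinθ ⇒ φ = -12.779°; ω_rod = −rω cosθ/√(L²−r²sin²θ) = -10.346 rad/s.
V_P = V_A + ω_rod × AP, with AP = 0.0998 m along the rod.
Components: V_Px = −rω sinθ − a·ω_rod·sinφ = -9.5824 m/s;  V_Py = rω cosθ + a·ω_rod·cosφ = +1.8707 m/s.
|V_P| = √(V_Px² + V_Py²) = 9.7633 m/s.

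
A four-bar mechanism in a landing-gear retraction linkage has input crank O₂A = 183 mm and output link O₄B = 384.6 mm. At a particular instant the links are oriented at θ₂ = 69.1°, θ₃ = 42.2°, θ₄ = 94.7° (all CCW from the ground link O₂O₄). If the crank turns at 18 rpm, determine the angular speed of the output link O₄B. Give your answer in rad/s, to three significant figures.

ω₂ = 1.885 rad/s (from 18 rpm).
Differentiating the loop-closure r₂e^{iθ₂}+r₃e^{iθ₃}=r₁+r₄e^{iθ₄} gives r₂ω₂e^{iθ₂}+r₃ω₃e^{iθ₃}=r₄ω₄e^{iθ₄}.
Eliminating the other unknown: ω₄ = r₂ω₂ sin(θ₂−θ₃) / [r₄ sin(θ₄−θ₃)].
Numerator sine = +0.45243; denominator sine = +0.79335.
Result = 0.183·1.885·(+0.45243) / (0.3846·(+0.79335)) = +0.51148 rad/s; magnitude 0.51148 rad/s.

0.511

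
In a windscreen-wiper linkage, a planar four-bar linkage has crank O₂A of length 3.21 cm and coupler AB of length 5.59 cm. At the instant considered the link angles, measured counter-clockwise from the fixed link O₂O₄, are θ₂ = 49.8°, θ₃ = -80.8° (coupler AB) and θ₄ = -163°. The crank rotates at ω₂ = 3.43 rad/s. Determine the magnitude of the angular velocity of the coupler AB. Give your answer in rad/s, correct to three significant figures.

ω₂ = 3.43 rad/s
Differentiating the loop-closure r₂e^{iθ₂}+r₃e^{iθ₃}=r₁+r₄e^{iθ₄} gives r₂ω₂e^{iθ₂}+r₃ω₃e^{iθ₃}=r₄ω₄e^{iθ₄}.
Eliminating the other unknown: ω₃ = r₂ω₂ sin(θ₄−θ₂) / [r₃ sin(θ₃−θ₄)].
Numerator sine = +0.54171; denominator sine = +0.99075.
Result = 0.0321·3.43·(+0.54171) / (0.0559·(+0.99075)) = +1.0769 rad/s; magnitude 1.0769 rad/s.

1.08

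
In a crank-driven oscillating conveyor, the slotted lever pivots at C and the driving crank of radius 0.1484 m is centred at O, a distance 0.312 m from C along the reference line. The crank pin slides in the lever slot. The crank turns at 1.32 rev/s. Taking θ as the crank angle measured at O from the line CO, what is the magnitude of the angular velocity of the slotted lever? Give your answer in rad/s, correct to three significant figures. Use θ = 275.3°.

ω = 8.294 rad/s (from 1.32 rev/s).
Crank pin A relative to C: A = (d + r cosθ, r sinθ); lever angle φ = atan2(r sinθ, d + r cosθ).
Differentiating tanφ: φ̇ = rω(d cosθ + r)/(d² + r² + 2dr cosθ).
d² + r² + 2dr cosθ = |CA|² = 0.12792 m²;  d cosθ + r = +0.17722 m.
|ω_lever| = |0.1484·8.294·+0.17722| / 0.12792 = 1.7051 rad/s.

1.71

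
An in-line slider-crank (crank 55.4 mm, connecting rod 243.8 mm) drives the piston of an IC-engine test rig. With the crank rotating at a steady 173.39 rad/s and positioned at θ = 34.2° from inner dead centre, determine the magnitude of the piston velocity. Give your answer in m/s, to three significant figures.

ω = 173.4 rad/s
For an in-line slider-crank, x = r cosθ + √(L² − r² sin²θ), so v = −rω sinθ·[1 + r cosθ/√(L² − r² sin²θ)].
With r = 0.0554 m, L = 0.2438 m, θ = 34.2°: √(L² − r² sin²θ) = 0.2418 m.
v = −0.0554·173.4·0.56208·[1 + 0.0554·0.82708/0.2418] = -6.4224 m/s.
|v| = 6.4224 m/s.

6.42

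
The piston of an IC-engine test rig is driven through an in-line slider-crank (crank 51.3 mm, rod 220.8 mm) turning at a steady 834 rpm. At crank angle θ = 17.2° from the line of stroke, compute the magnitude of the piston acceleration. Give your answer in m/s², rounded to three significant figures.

ω = 2π·834/60 = 87.34 rad/s
x(θ) = r cosθ + √(L² − r² sin²θ); with ω constant, a = ω²·d²x/dθ².
d²x/dθ² = −r cosθ − r²(cos2θ)/√u − r⁴ sin²2θ/(4u^{3/2}),  u = L² − r² sin²θ = 0.0485225 m².
Substituting r = 0.0513 m, L = 0.2208 m, θ = 17.2°: d²x/dθ² = -0.058915 m.
a = ω²·d²x/dθ² = (87.34)²·(-0.058915) = -449.38 m/s²;  |a| = 449.38 m/s².

449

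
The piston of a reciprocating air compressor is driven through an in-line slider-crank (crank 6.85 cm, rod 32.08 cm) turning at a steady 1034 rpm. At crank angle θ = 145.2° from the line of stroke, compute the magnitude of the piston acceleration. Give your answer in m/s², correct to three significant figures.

598

ω = 2π·1034/60 = 108.3 rad/s
x(θ) = r cosθ + √(L² − r² sin²θ); with ω constant, a = ω²·d²x/dθ².
d²x/dθ² = −r cosθ − r²(cos2θ)/√u − r⁴ sin²2θ/(4u^{3/2}),  u = L² − r² sin²θ = 0.101384 m².
Substituting r = 0.0685 m, L = 0.3208 m, θ = 145.2°: d²x/dθ² = +0.050962 m.
a = ω²·d²x/dθ² = (108.3)²·(+0.050962) = +597.51 m/s²;  |a| = 597.51 m/s².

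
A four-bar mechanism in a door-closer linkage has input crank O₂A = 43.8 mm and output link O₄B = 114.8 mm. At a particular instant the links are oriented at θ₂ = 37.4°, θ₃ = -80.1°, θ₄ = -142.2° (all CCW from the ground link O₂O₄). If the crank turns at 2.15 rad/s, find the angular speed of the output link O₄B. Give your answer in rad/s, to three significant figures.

ω₂ = 2.15 rad/s
Differentiating the loop-closure r₂e^{iθ₂}+r₃e^{iθ₃}=r₁+r₄e^{iθ₄} gives r₂ω₂e^{iθ₂}+r₃ω₃e^{iθ₃}=r₄ω₄e^{iθ₄}.
Eliminating the other unknown: ω₄ = r₂ω₂ sin(θ₂−θ₃) / [r₄ sin(θ₄−θ₃)].
Numerator sine = +0.88701; denominator sine = -0.88377.
Result = 0.0438·2.15·(+0.88701) / (0.1148·(-0.88377)) = -0.82331 rad/s; magnitude 0.82331 rad/s.

0.823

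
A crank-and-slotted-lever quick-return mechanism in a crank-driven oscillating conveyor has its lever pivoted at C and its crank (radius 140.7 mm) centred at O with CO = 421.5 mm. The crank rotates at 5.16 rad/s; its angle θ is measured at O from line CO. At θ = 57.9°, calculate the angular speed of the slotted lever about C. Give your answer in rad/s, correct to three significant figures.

ω = 5.16 rad/s
Crank pin A relative to C: A = (d + r cosθ, r sinθ); lever angle φ = atan2(r sinθ, d + r cosθ).
Differentiating tanφ: φ̇ = rω(d cosθ + r)/(d² + r² + 2dr cosθ).
d² + r² + 2dr cosθ = |CA|² = 0.260488 m²;  d cosθ + r = +0.36468 m.
|ω_lever| = |0.1407·5.16·+0.36468| / 0.260488 = 1.0164 rad/s.

1.02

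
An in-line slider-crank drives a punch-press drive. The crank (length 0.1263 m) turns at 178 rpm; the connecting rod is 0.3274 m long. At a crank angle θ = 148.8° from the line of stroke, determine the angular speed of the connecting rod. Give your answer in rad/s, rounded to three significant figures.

ω = 18.64 rad/s (converted from 178 rpm).
The rod makes angle φ with the slider axis where L sinφ = r sinθ; differentiating, L cosφ·φ̇ = r ω cosθ.
L cosφ = √(L² − r² sin²θ) = 0.3208 m.
|ω_rod| = r ω |cosθ| / √(L² − r² sin²θ) = 0.1263·18.64·0.85536/0.3208 = 6.2773 rad/s.

6.28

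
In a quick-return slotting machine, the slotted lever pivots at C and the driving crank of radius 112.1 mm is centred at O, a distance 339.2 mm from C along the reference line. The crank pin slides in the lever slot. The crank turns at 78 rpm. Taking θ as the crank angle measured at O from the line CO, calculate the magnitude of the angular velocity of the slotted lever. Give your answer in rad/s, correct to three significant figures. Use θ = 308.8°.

1.70

ω = 8.168 rad/s (from 78 rpm).
Crank pin A relative to C: A = (d + r cosθ, r sinθ); lever angle φ = atan2(r sinθ, d + r cosθ).
Differentiating tanφ: φ̇ = rω(d cosθ + r)/(d² + r² + 2dr cosθ).
d² + r² + 2dr cosθ = |CA|² = 0.175275 m²;  d cosθ + r = +0.32464 m.
|ω_lever| = |0.1121·8.168·+0.32464| / 0.175275 = 1.696 rad/s.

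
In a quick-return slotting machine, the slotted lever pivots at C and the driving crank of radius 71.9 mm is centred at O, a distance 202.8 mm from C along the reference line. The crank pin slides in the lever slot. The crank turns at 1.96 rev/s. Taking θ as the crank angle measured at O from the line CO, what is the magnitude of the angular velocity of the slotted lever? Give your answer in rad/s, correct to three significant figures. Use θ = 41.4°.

ω = 12.32 rad/s (from 1.96 rev/s).
Crank pin A relative to C: A = (d + r cosθ, r sinθ); lever angle φ = atan2(r sinθ, d + r cosθ).
Differentiating tanφ: φ̇ = rω(d cosθ + r)/(d² + r² + 2dr cosθ).
d² + r² + 2dr cosθ = |CA|² = 0.0681727 m²;  d cosθ + r = +0.22402 m.
|ω_lever| = |0.0719·12.32·+0.22402| / 0.0681727 = 2.9097 rad/s.

2.91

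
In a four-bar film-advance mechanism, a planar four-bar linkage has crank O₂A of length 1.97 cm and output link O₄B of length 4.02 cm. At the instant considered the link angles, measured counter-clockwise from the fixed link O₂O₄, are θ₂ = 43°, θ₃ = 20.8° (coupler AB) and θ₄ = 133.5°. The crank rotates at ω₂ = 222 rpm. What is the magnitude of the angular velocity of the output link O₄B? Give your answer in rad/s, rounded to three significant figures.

4.67

ω₂ = 23.25 rad/s (from 222 rpm).
Differentiating the loop-closure r₂e^{iθ₂}+r₃e^{iθ₃}=r₁+r₄e^{iθ₄} gives r₂ω₂e^{iθ₂}+r₃ω₃e^{iθ₃}=r₄ω₄e^{iθ₄}.
Eliminating the other unknown: ω₄ = r₂ω₂ sin(θ₂−θ₃) / [r₄ sin(θ₄−θ₃)].
Numerator sine = +0.37784; denominator sine = +0.92254.
Result = 0.0197·23.25·(+0.37784) / (0.0402·(+0.92254)) = +4.666 rad/s; magnitude 4.666 rad/s.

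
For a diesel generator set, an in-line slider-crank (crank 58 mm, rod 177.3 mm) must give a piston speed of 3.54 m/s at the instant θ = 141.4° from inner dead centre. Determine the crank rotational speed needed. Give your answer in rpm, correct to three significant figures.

For an in-line slider-crank, |v_piston| = rω|sinθ|·[1 + r cosθ/√(L² − r² sin²θ)].
With r = 0.058 m, L = 0.1773 m, θ = 141.4°: the bracketed kinematic factor |dx/dθ| = 0.026735 m.
ω = v/|dx/dθ| = 3.54/0.026735 = 132.41 rad/s.
N = 60ω/(2π) = 1264.4 rpm.

1260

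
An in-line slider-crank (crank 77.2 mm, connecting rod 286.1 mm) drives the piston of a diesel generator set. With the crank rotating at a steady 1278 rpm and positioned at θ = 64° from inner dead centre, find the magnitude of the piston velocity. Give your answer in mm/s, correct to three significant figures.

ω = 2π·1278/60 = 133.8 rad/s
For an in-line slider-crank, x = r cosθ + √(L² − r² sin²θ), so v = −rω sinθ·[1 + r cosθ/√(L² − r² sin²θ)].
With r = 0.0772 m, L = 0.2861 m, θ = 64°: √(L² − r² sin²θ) = 0.27756 m.
v = −0.0772·133.8·0.89879·[1 + 0.0772·0.43837/0.27756] = -10.418 m/s.
|v| = 10.418 m/s = 10418 mm/s.

10400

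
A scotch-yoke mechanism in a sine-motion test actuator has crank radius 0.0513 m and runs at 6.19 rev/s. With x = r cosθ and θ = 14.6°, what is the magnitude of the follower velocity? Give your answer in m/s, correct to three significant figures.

0.503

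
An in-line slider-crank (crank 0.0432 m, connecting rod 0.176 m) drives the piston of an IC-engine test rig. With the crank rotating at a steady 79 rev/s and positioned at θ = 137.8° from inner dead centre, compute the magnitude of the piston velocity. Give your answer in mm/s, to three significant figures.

11700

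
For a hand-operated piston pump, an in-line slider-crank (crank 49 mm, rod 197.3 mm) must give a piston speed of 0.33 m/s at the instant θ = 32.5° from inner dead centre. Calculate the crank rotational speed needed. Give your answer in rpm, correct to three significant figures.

For an in-line slider-crank, |v_piston| = rω|sinθ|·[1 + r cosθ/√(L² − r² sin²θ)].
With r = 0.049 m, L = 0.1973 m, θ = 32.5°: the bracketed kinematic factor |dx/dθ| = 0.031892 m.
ω = v/|dx/dθ| = 0.33/0.031892 = 10.347 rad/s.
N = 60ω/(2π) = 98.811 rpm.

98.8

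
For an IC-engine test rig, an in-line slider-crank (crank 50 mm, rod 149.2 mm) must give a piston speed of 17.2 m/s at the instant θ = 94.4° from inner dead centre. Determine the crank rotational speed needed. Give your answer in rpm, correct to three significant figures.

For an in-line slider-crank, |v_piston| = rω|sinθ|·[1 + r cosθ/√(L² − r² sin²θ)].
With r = 0.05 m, L = 0.1492 m, θ = 94.4°: the bracketed kinematic factor |dx/dθ| = 0.048493 m.
ω = v/|dx/dθ| = 17.2/0.048493 = 354.69 rad/s.
N = 60ω/(2π) = 3387.1 rpm.

3390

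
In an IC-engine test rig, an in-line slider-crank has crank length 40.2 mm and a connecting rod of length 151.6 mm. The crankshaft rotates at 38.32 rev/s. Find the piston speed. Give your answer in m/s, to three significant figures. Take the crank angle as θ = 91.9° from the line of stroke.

ω = 2π·38.3 = 240.8 rad/s
For an in-line slider-crank, x = r cosθ + √(L² − r² sin²θ), so v = −rω sinθ·[1 + r cosθ/√(L² − r² sin²θ)].
With r = 0.0402 m, L = 0.1516 m, θ = 91.9°: √(L² − r² sin²θ) = 0.14618 m.
v = −0.0402·240.8·0.99945·[1 + 0.0402·-0.03316/0.14618] = -9.5855 m/s.
|v| = 9.5855 m/s.

9.59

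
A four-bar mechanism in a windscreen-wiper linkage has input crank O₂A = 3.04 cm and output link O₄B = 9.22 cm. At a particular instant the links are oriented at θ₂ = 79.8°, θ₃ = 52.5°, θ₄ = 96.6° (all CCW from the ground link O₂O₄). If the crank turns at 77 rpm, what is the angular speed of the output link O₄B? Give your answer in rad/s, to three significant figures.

1.75

ω₂ = 8.063 rad/s (from 77 rpm).
Differentiating the loop-closure r₂e^{iθ₂}+r₃e^{iθ₃}=r₁+r₄e^{iθ₄} gives r₂ω₂e^{iθ₂}+r₃ω₃e^{iθ₃}=r₄ω₄e^{iθ₄}.
Eliminating the other unknown: ω₄ = r₂ω₂ sin(θ₂−θ₃) / [r₄ sin(θ₄−θ₃)].
Numerator sine = +0.45865; denominator sine = +0.69591.
Result = 0.0304·8.063·(+0.45865) / (0.0922·(+0.69591)) = +1.7522 rad/s; magnitude 1.7522 rad/s.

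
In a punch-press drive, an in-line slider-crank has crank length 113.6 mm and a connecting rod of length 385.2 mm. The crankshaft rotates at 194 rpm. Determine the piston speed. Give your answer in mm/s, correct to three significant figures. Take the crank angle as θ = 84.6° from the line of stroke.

2360

ω = 2π·194/60 = 20.32 rad/s
For an in-line slider-crank, x = r cosθ + √(L² − r² sin²θ), so v = −rω sinθ·[1 + r cosθ/√(L² − r² sin²θ)].
With r = 0.1136 m, L = 0.3852 m, θ = 84.6°: √(L² − r² sin²θ) = 0.36822 m.
v = −0.1136·20.32·0.99556·[1 + 0.1136·0.09411/0.36822] = -2.3643 m/s.
|v| = 2.3643 m/s = 2364.3 mm/s.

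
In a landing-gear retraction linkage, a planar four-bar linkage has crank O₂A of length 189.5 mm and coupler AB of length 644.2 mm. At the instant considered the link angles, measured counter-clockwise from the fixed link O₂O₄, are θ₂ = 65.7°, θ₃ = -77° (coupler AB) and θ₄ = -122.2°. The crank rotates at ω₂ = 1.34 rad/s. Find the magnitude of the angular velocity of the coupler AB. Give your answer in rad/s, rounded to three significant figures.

ω₂ = 1.34 rad/s
Differentiating the loop-closure r₂e^{iθ₂}+r₃e^{iθ₃}=r₁+r₄e^{iθ₄} gives r₂ω₂e^{iθ₂}+r₃ω₃e^{iθ₃}=r₄ω₄e^{iθ₄}.
Eliminating the other unknown: ω₃ = r₂ω₂ sin(θ₄−θ₂) / [r₃ sin(θ₃−θ₄)].
Numerator sine = +0.13744; denominator sine = +0.70957.
Result = 0.1895·1.34·(+0.13744) / (0.6442·(+0.70957)) = +0.076353 rad/s; magnitude 0.076353 rad/s.

0.0764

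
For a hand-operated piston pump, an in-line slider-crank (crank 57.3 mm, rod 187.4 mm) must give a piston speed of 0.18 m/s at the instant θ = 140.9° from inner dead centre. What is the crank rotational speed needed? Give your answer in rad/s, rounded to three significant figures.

For an in-line slider-crank, |v_piston| = rω|sinθ|·[1 + r cosθ/√(L² − r² sin²θ)].
With r = 0.0573 m, L = 0.1874 m, θ = 140.9°: the bracketed kinematic factor |dx/dθ| = 0.027399 m.
ω = v/|dx/dθ| = 0.18/0.027399 = 6.5697 rad/s.

6.57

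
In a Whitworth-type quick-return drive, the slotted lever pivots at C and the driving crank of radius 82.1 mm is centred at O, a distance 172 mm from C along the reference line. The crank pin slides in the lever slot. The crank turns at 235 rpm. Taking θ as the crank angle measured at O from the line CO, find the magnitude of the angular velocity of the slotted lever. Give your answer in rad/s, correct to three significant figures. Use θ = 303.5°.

6.89

ω = 24.61 rad/s (from 235 rpm).
Crank pin A relative to C: A = (d + r cosθ, r sinθ); lever angle φ = atan2(r sinθ, d + r cosθ).
Differentiating tanφ: φ̇ = rω(d cosθ + r)/(d² + r² + 2dr cosθ).
d² + r² + 2dr cosθ = |CA|² = 0.0519124 m²;  d cosθ + r = +0.17703 m.
|ω_lever| = |0.0821·24.61·+0.17703| / 0.0519124 = 6.8901 rad/s.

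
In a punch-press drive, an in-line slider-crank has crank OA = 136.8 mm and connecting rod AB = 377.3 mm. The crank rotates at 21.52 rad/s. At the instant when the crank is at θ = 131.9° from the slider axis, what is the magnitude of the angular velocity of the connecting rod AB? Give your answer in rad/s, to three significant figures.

5.41

ω = 21.52 rad/s
The rod makes angle φ with the slider axis where L sinφ = r sinθ; differentiating, L cosφ·φ̇ = r ω cosθ.
L cosφ = √(L² − r² sin²θ) = 0.3633 m.
|ω_rod| = r ω |cosθ| / √(L² − r² sin²θ) = 0.1368·21.52·0.66783/0.3633 = 5.4116 rad/s.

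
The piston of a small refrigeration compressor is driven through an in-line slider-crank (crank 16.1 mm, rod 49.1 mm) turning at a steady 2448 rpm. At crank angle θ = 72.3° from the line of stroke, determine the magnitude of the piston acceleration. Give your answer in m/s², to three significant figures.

27.6

ω = 2π·2448/60 = 256.4 rad/s
x(θ) = r cosθ + √(L² − r² sin²θ); with ω constant, a = ω²·d²x/dθ².
d²x/dθ² = −r cosθ − r²(cos2θ)/√u − r⁴ sin²2θ/(4u^{3/2}),  u = L² − r² sin²θ = 0.00217556 m².
Substituting r = 0.0161 m, L = 0.0491 m, θ = 72.3°: d²x/dθ² = -0.00042055 m.
a = ω²·d²x/dθ² = (256.4)²·(-0.00042055) = -27.637 m/s²;  |a| = 27.637 m/s².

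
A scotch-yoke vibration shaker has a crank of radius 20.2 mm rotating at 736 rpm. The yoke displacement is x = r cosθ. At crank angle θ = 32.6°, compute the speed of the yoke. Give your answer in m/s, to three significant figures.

ω = 77.07 rad/s (from 736 rpm).
x = r cosθ ⇒ ẋ = −rω sinθ.
|v| = rω|sinθ| = 0.0202·77.07·|sin 32.6°| = 0.83881 m/s.

0.839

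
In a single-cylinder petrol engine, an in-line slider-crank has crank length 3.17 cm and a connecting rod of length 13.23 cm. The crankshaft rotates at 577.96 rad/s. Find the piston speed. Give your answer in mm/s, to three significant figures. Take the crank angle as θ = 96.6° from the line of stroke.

17700

ω = 578 rad/s
For an in-line slider-crank, x = r cosθ + √(L² − r² sin²θ), so v = −rω sinθ·[1 + r cosθ/√(L² − r² sin²θ)].
With r = 0.0317 m, L = 0.1323 m, θ = 96.6°: √(L² − r² sin²θ) = 0.1285 m.
v = −0.0317·578·0.99337·[1 + 0.0317·-0.11494/0.1285] = -17.684 m/s.
|v| = 17.684 m/s = 17684 mm/s.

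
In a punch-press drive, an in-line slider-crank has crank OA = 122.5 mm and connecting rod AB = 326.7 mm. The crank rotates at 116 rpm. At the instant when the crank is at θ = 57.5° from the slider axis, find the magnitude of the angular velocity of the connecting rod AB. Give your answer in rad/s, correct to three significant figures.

ω = 12.15 rad/s (converted from 116 rpm).
The rod makes angle φ with the slider axis where L sinφ = r sinθ; differentiating, L cosφ·φ̇ = r ω cosθ.
L cosφ = √(L² − r² sin²θ) = 0.30993 m.
|ω_rod| = r ω |cosθ| / √(L² − r² sin²θ) = 0.1225·12.15·0.53730/0.30993 = 2.5797 rad/s.

2.58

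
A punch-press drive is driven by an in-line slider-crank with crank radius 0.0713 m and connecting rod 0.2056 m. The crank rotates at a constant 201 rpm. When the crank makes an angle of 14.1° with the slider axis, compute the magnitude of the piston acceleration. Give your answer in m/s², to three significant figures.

40.4

ω = 2π·201/60 = 21.05 rad/s
x(θ) = r cosθ + √(L² − r² sin²θ); with ω constant, a = ω²·d²x/dθ².
d²x/dθ² = −r cosθ − r²(cos2θ)/√u − r⁴ sin²2θ/(4u^{3/2}),  u = L² − r² sin²θ = 0.0419697 m².
Substituting r = 0.0713 m, L = 0.2056 m, θ = 14.1°: d²x/dθ² = -0.091189 m.
a = ω²·d²x/dθ² = (21.05)²·(-0.091189) = -40.401 m/s²;  |a| = 40.401 m/s².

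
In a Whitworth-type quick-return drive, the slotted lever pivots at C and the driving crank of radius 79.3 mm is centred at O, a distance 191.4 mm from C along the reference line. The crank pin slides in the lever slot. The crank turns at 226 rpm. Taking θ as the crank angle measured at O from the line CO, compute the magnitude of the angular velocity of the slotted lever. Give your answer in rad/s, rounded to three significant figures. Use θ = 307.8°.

ω = 23.67 rad/s (from 226 rpm).
Crank pin A relative to C: A = (d + r cosθ, r sinθ); lever angle φ = atan2(r sinθ, d + r cosθ).
Differentiating tanφ: φ̇ = rω(d cosθ + r)/(d² + r² + 2dr cosθ).
d² + r² + 2dr cosθ = |CA|² = 0.0615279 m²;  d cosθ + r = +0.19661 m.
|ω_lever| = |0.0793·23.67·+0.19661| / 0.0615279 = 5.9971 rad/s.

6.00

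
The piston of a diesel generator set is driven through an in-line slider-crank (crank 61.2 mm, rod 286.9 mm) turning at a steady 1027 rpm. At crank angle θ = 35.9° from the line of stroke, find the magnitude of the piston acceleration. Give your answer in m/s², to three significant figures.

623

ω = 2π·1027/60 = 107.5 rad/s
x(θ) = r cosθ + √(L² − r² sin²θ); with ω constant, a = ω²·d²x/dθ².
d²x/dθ² = −r cosθ − r²(cos2θ)/√u − r⁴ sin²2θ/(4u^{3/2}),  u = L² − r² sin²θ = 0.0810238 m².
Substituting r = 0.0612 m, L = 0.2869 m, θ = 35.9°: d²x/dθ² = -0.053822 m.
a = ω²·d²x/dθ² = (107.5)²·(-0.053822) = -622.52 m/s²;  |a| = 622.52 m/s².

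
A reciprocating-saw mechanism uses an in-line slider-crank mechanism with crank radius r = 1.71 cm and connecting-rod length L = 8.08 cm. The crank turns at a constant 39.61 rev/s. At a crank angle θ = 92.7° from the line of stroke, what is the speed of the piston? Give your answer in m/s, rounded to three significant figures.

ω = 2π·39.6 = 248.9 rad/s
For an in-line slider-crank, x = r cosθ + √(L² − r² sin²θ), so v = −rω sinθ·[1 + r cosθ/√(L² − r² sin²θ)].
With r = 0.0171 m, L = 0.0808 m, θ = 92.7°: √(L² − r² sin²θ) = 0.078974 m.
v = −0.0171·248.9·0.99889·[1 + 0.0171·-0.04711/0.078974] = -4.2077 m/s.
|v| = 4.2077 m/s.

4.21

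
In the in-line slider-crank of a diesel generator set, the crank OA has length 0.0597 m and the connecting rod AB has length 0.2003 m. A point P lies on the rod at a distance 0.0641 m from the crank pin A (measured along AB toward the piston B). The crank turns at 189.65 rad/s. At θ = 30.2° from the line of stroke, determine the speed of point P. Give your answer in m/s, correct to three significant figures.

9.07

ω = 189.7 rad/s.  Crank-pin speed |V_A| = rω = 11.322 m/s, perpendicular to OA.
Rod angle: sinφ = −(r/L) sinθ ⇒ φ = -8.623°; ω_rod = −rω cosθ/√(L²−r²sin²θ) = -49.412 rad/s.
V_P = V_A + ω_rod × AP, with AP = 0.0641 m along the rod.
Components: V_Px = −rω sinθ − a·ω_rod·sinφ = -6.1701 m/s;  V_Py = rω cosθ + a·ω_rod·cosφ = +6.6539 m/s.
|V_P| = √(V_Px² + V_Py²) = 9.0744 m/s.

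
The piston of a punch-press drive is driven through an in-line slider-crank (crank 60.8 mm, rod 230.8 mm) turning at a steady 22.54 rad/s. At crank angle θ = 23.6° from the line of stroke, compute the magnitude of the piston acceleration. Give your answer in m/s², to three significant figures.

ω = 22.54 rad/s
x(θ) = r cosθ + √(L² − r² sin²θ); with ω constant, a = ω²·d²x/dθ².
d²x/dθ² = −r cosθ − r²(cos2θ)/√u − r⁴ sin²2θ/(4u^{3/2}),  u = L² − r² sin²θ = 0.0526761 m².
Substituting r = 0.0608 m, L = 0.2308 m, θ = 23.6°: d²x/dθ² = -0.06681 m.
a = ω²·d²x/dθ² = (22.54)²·(-0.06681) = -33.943 m/s²;  |a| = 33.943 m/s².

33.9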